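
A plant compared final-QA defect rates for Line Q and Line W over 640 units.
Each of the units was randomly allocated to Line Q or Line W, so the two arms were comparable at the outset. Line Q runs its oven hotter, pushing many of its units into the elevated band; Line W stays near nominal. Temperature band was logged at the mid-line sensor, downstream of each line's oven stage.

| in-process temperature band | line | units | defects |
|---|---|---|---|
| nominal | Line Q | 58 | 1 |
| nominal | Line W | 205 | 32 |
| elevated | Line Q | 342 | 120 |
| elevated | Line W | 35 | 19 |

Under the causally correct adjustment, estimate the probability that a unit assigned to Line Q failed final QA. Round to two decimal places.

0.30

In-process temperature band lies on the pathway line → in-process temperature band → outcome, so adjusting for it blocks the indirect effect. For the total causal effect of line, use the unadjusted pooled rates.
So P(outcome | do(Line Q)) is just the pooled rate for Line Q: 121/400 = 0.302.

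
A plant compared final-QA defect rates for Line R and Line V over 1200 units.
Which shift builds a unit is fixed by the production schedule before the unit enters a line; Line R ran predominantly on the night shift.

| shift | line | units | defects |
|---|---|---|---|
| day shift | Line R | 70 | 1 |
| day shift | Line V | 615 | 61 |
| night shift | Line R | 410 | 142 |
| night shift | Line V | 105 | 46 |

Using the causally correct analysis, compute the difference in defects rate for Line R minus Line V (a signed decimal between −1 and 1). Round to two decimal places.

Shift is set before the line has any effect — it is not caused by the line — and it independently drives the outcome. That makes it a confounder, so the causal comparison is within shift levels.
Adjusting over the population distribution of shift: 0.571·(0.014−0.099) + 0.429·(0.346−0.438) = -0.088.

-0.09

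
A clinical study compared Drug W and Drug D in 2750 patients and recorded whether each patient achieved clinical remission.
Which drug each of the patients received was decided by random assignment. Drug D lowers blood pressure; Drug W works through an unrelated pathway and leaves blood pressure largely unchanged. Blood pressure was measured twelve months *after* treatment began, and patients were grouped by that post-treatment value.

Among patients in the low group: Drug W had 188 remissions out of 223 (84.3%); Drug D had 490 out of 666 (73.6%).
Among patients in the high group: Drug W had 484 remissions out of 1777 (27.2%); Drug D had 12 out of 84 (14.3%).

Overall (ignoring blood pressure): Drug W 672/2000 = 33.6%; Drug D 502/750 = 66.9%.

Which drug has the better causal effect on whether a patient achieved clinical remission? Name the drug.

Blood pressure lies on the pathway drug → blood pressure → outcome, so adjusting for it blocks the indirect effect. For the total causal effect of drug, use the unadjusted pooled rates.
Pooled: Drug W 33.6% vs Drug D 66.9%; Drug D is higher overall.

Drug D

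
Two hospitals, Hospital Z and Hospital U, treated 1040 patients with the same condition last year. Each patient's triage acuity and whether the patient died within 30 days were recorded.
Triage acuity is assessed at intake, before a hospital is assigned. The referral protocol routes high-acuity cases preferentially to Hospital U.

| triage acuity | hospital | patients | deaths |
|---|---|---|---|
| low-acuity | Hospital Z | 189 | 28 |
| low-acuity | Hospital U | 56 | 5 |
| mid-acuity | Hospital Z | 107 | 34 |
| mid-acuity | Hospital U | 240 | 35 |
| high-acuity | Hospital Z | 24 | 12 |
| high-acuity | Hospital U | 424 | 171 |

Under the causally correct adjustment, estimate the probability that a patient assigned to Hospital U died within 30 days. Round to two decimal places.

0.24

Hospital U is lower inside every triage acuity stratum but Hospital Z is lower in aggregate. Whether to stratify depends on how triage acuity relates to the hospital.
Since triage acuity is a pre-existing factor (not a product of the hospital) and it affects the outcome on its own, it is a confounder. The stratified rates, not the pooled rate, identify the causal effect.
Standardising Hospital U to the population triage acuity mix: 0.236·5/56 + 0.334·35/240 + 0.431·171/424 = 0.243.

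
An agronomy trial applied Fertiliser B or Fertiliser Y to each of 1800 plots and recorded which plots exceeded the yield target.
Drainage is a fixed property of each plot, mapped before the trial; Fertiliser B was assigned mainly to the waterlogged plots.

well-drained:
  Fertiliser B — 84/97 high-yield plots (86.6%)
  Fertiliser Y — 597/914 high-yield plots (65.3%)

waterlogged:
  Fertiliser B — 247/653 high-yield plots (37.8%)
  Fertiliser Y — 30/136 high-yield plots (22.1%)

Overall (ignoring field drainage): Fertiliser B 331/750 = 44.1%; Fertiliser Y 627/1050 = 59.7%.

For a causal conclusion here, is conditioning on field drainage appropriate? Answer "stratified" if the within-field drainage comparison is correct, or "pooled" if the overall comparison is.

stratified

Field drainage is set before the fertiliser has any effect — it is not caused by the fertiliser — and it independently drives the outcome. That makes it a confounder, so the causal comparison is within field drainage levels.
Within each level — well-drained: 86.6% vs 65.3%; waterlogged: 37.8% vs 22.1% — Fertiliser B is higher every time.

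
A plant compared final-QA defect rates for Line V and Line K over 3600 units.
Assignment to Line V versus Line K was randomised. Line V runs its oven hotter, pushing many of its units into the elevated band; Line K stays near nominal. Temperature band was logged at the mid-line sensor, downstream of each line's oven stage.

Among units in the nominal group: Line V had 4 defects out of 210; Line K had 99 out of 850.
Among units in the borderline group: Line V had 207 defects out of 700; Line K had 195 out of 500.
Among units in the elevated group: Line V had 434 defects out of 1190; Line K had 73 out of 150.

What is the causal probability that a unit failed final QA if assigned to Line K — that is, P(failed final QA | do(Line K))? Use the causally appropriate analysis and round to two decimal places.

The stratified and pooled comparisons disagree (Line V wins within each in-process temperature band; Line K wins overall), so the answer turns on the causal role of in-process temperature band.
In-process temperature band is downstream of the line. One should not condition on a consequence of treatment, so the overall rates are the right comparison.
So P(outcome | do(Line K)) is just the pooled rate for Line K: 367/1500 = 0.245.

0.24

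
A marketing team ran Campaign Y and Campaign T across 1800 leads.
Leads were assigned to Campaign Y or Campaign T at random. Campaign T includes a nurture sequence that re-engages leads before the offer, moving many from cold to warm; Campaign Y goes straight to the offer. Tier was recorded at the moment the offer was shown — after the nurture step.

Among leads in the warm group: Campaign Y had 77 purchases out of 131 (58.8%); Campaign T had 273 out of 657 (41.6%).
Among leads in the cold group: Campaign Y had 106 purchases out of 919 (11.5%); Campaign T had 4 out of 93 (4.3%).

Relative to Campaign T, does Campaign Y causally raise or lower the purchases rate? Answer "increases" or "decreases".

decreases

Engagement tier lies on the pathway campaign → engagement tier → outcome, so adjusting for it blocks the indirect effect. For the total causal effect of campaign, use the unadjusted pooled rates.
Pooled: Campaign Y 17.4% vs Campaign T 36.9%; Campaign T is higher overall.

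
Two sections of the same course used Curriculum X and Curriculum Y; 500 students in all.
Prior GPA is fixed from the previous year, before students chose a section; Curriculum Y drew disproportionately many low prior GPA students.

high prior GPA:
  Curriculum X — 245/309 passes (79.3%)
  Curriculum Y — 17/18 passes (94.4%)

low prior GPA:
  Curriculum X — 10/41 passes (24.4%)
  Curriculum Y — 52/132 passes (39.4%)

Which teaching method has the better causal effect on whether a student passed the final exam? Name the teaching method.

Prior GPA band differs across teaching methods for reasons unrelated to any effect of the teaching method itself, and it separately predicts the outcome — a classic confounder. We must compare within prior GPA band levels.
Within each level — high prior GPA: 79.3% vs 94.4%; low prior GPA: 24.4% vs 39.4% — Curriculum Y is higher every time.

Curriculum Y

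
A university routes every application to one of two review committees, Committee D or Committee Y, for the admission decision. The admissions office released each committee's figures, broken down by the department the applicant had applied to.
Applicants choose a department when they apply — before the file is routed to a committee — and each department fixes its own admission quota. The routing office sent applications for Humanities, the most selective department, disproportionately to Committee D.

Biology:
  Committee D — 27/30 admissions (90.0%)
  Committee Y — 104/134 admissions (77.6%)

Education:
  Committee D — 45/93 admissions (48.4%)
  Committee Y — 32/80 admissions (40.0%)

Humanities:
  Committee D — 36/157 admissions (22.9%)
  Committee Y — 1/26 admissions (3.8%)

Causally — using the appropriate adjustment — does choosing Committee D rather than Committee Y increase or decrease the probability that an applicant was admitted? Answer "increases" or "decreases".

The department-specific comparison favours Committee D throughout, but the pooled figures favour Committee Y. The question is whether to condition on department.
Since department is a pre-existing factor (not a product of the review committee) and it affects the outcome on its own, it is a confounder. The stratified rates, not the pooled rate, identify the causal effect.
Within each level — Biology: 90.0% vs 77.6%; Education: 48.4% vs 40.0%; Humanities: 22.9% vs 3.8% — Committee D is higher every time.

increases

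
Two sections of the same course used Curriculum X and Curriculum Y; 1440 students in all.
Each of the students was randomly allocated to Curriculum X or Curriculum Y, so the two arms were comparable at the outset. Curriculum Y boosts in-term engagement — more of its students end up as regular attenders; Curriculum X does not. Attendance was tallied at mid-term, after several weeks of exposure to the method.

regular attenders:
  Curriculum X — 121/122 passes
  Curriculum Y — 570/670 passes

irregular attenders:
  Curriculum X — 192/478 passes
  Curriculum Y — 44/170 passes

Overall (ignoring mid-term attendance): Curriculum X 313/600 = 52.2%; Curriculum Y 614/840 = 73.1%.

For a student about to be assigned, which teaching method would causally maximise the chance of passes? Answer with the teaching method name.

Mid-term attendance lies on the pathway teaching method → mid-term attendance → outcome, so adjusting for it blocks the indirect effect. For the total causal effect of teaching method, use the unadjusted pooled rates.
Pooled: Curriculum X 52.2% vs Curriculum Y 73.1%; Curriculum Y is higher overall.

Curriculum Y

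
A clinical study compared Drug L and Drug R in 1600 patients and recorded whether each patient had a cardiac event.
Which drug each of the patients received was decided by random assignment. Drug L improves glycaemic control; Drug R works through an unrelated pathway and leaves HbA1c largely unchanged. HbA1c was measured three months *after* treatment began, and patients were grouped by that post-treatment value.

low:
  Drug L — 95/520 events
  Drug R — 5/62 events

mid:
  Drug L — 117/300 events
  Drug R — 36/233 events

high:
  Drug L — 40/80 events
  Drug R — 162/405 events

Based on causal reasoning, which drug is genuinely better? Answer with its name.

Drug L

The HbA1c-specific comparison favours Drug R throughout, but the pooled figures favour Drug L. The question is whether to condition on HbA1c.
Stratifying would compare drugs among patients the drugs themselves sorted into HbA1c groups — a form of selection on an intermediate. The unconditioned pooled rates give the total causal effect.
Pooled: Drug L 28.0% vs Drug R 29.0%; Drug L is lower overall.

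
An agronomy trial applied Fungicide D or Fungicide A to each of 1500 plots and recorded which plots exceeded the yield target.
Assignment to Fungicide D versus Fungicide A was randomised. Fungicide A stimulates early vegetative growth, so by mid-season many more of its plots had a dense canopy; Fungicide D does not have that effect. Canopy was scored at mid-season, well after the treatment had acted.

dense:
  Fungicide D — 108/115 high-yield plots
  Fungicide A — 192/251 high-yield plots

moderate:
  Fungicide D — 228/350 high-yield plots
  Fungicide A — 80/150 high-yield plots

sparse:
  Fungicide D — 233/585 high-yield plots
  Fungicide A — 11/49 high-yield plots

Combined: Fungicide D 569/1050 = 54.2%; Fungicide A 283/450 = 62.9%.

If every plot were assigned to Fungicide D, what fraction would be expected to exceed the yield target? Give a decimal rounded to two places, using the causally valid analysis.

The mid-season canopy-specific comparison favours Fungicide D throughout, but the pooled figures favour Fungicide A. The question is whether to condition on mid-season canopy.
Because the fungicide influences mid-season canopy, mid-season canopy is a post-treatment mediator, not a confounder. Stratifying on it would bias the estimate; the causal effect is the crude pooled difference.
So P(outcome | do(Fungicide D)) is just the pooled rate for Fungicide D: 569/1050 = 0.542.

0.54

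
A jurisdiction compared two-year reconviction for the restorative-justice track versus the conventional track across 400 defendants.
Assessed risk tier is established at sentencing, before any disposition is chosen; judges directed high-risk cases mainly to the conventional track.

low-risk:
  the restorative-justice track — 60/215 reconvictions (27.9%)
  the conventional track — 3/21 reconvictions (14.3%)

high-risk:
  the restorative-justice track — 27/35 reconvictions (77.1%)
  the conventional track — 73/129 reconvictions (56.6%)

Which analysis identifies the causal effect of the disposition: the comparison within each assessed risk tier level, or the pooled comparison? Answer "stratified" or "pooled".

stratified

Within every assessed risk tier level the conventional track has the lower rate, yet pooled the restorative-justice track does — Simpson's reversal.
Since assessed risk tier is a pre-existing factor (not a product of the disposition) and it affects the outcome on its own, it is a confounder. The stratified rates, not the pooled rate, identify the causal effect.
Within each level — low-risk: 27.9% vs 14.3%; high-risk: 77.1% vs 56.6% — the conventional track is lower every time.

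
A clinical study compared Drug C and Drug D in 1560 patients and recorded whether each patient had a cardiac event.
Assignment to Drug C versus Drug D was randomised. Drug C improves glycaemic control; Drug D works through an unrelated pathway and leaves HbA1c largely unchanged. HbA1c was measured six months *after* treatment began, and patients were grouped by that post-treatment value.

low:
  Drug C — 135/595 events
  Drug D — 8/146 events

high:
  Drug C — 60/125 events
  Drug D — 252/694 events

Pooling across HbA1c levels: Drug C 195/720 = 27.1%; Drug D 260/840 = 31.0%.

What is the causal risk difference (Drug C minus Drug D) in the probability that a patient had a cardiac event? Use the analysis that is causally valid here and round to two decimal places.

-0.04

HbA1c lies on the pathway drug → HbA1c → outcome, so adjusting for it blocks the indirect effect. For the total causal effect of drug, use the unadjusted pooled rates.
The causal difference is the pooled difference: 0.271 − 0.310 = -0.039.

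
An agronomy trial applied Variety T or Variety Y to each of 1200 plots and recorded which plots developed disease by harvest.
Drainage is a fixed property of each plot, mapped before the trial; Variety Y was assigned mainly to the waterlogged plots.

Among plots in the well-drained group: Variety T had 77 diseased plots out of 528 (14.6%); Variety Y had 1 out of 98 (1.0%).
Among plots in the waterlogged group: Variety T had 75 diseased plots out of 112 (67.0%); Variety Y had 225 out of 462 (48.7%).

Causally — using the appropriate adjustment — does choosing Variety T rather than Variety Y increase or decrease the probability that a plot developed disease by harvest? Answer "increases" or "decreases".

increases

Within every field drainage level Variety Y has the lower rate, yet pooled Variety T does — Simpson's reversal.
Field drainage satisfies the back-door criterion: it is not a descendant of the variety, and it blocks the spurious path from variety to outcome. Adjusting for it (i.e., using the within-field drainage rates) gives the causal effect.
Within each level — well-drained: 14.6% vs 1.0%; waterlogged: 67.0% vs 48.7% — Variety Y is lower every time.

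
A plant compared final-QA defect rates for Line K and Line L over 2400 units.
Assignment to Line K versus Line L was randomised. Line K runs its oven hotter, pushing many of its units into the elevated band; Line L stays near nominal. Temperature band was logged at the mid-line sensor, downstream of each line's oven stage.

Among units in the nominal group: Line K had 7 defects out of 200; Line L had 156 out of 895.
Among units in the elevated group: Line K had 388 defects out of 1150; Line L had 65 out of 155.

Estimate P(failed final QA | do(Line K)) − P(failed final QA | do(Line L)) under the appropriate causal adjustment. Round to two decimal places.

+0.08

The stratified and pooled comparisons disagree (Line K wins within each in-process temperature band; Line L wins overall), so the answer turns on the causal role of in-process temperature band.
The distribution of in-process temperature band is itself part of what the line does — it is an intermediate outcome. Holding it fixed would remove that part of the effect; the total effect is the pooled difference.
The causal difference is the pooled difference: 0.293 − 0.210 = +0.082.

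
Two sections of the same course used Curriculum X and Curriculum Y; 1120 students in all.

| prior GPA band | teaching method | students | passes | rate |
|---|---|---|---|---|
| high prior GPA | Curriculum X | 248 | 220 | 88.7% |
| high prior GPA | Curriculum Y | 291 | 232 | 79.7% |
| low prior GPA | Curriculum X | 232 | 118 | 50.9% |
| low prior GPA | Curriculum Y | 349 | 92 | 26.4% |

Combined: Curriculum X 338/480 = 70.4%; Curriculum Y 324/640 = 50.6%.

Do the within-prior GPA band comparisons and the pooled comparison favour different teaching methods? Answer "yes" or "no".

no

Within each prior GPA band level (high prior GPA 88.7% vs 79.7%; low prior GPA 50.9% vs 26.4%), Curriculum X has the higher rate every time. Pooled: 70.4% vs 50.6% — Curriculum X has the higher rate overall. They agree.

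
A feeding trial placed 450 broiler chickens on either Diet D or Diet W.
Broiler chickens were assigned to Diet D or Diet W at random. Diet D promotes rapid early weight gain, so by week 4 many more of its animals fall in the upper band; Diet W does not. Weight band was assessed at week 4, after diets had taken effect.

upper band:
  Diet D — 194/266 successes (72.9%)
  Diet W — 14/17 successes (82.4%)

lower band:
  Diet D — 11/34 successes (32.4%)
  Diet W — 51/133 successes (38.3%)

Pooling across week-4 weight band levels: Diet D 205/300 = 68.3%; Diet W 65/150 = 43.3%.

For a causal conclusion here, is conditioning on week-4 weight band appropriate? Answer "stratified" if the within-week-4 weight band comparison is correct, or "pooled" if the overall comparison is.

The week-4 weight band-specific comparison favours Diet W throughout, but the pooled figures favour Diet D. The question is whether to condition on week-4 weight band.
Stratifying would compare diets among broiler chickens the diets themselves sorted into week-4 weight band groups — a form of selection on an intermediate. The unconditioned pooled rates give the total causal effect.
Pooled: Diet D 68.3% vs Diet W 43.3%; Diet D is higher overall.

pooled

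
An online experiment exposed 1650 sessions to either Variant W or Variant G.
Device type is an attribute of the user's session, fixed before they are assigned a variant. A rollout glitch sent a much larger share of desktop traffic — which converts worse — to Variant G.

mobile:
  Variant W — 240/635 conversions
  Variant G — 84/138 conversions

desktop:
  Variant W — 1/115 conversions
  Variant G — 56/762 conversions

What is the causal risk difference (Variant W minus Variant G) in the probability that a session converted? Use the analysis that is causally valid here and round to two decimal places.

-0.14

Device type is set before the variant has any effect — it is not caused by the variant — and it independently drives the outcome. That makes it a confounder, so the causal comparison is within device type levels.
Adjusting over the population distribution of device type: 0.468·(0.378−0.609) + 0.532·(0.009−0.073) = -0.143.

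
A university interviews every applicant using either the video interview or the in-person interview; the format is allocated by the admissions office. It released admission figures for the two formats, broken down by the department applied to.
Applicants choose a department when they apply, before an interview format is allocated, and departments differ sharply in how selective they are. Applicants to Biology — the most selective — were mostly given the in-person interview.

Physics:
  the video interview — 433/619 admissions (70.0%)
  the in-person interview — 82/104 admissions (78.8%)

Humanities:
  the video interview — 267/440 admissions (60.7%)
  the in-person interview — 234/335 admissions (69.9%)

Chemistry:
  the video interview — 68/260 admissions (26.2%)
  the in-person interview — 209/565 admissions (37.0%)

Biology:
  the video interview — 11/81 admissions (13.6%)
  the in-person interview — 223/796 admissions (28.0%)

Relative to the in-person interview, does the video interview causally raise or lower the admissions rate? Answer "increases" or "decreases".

Department differs across interview formats for reasons unrelated to any effect of the interview format itself, and it separately predicts the outcome — a classic confounder. We must compare within department levels.
Within each level — Physics: 70.0% vs 78.8%; Humanities: 60.7% vs 69.9%; Chemistry: 26.2% vs 37.0%; Biology: 13.6% vs 28.0% — the in-person interview is higher every time.

decreases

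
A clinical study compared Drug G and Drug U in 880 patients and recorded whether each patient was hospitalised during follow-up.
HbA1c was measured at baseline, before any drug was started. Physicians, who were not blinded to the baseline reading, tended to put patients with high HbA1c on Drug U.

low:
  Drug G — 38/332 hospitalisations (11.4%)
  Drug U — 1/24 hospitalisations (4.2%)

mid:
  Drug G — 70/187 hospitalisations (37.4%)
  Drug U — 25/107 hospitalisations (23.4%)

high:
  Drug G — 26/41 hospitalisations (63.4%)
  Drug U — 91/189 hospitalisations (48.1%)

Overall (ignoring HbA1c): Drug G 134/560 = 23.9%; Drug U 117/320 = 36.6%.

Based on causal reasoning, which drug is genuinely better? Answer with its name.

Drug U

Drug U is lower inside every HbA1c stratum but Drug G is lower in aggregate. Whether to stratify depends on how HbA1c relates to the drug.
Since HbA1c is a pre-existing factor (not a product of the drug) and it affects the outcome on its own, it is a confounder. The stratified rates, not the pooled rate, identify the causal effect.
Within each level — low: 11.4% vs 4.2%; mid: 37.4% vs 23.4%; high: 63.4% vs 48.1% — Drug U is lower every time.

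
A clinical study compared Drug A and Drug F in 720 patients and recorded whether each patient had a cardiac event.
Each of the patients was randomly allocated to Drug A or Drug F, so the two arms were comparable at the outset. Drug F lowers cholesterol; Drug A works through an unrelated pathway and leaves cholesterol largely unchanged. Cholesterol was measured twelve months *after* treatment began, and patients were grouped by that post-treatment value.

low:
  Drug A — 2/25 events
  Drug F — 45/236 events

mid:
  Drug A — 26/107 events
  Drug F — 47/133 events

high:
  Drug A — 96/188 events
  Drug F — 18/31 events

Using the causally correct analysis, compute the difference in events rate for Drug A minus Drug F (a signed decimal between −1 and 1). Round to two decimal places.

The distribution of cholesterol is itself part of what the drug does — it is an intermediate outcome. Holding it fixed would remove that part of the effect; the total effect is the pooled difference.
The causal difference is the pooled difference: 0.388 − 0.275 = +0.113.

+0.11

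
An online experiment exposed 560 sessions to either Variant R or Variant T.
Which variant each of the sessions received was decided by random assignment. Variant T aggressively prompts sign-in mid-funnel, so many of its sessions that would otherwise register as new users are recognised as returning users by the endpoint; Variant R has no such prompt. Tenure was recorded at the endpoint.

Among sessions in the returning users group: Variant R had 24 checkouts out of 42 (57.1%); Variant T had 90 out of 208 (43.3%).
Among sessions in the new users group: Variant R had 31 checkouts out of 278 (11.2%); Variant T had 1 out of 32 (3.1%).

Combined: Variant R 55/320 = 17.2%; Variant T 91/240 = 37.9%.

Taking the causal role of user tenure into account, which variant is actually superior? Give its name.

Variant T

The distribution of user tenure is itself part of what the variant does — it is an intermediate outcome. Holding it fixed would remove that part of the effect; the total effect is the pooled difference.
Pooled: Variant R 17.2% vs Variant T 37.9%; Variant T is higher overall.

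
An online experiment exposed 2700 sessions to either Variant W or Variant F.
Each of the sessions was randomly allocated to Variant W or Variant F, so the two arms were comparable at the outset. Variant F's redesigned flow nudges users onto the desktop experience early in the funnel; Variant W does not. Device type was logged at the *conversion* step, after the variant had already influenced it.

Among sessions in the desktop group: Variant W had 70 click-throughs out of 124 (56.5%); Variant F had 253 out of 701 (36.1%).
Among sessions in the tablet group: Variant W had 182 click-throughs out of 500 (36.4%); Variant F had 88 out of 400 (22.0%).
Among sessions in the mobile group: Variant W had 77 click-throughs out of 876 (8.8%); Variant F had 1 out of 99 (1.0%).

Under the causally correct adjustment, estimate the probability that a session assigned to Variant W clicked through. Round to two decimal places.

Variant W is higher inside every device type stratum but Variant F is higher in aggregate. Whether to stratify depends on how device type relates to the variant.
Device type is downstream of the variant. One should not condition on a consequence of treatment, so the overall rates are the right comparison.
So P(outcome | do(Variant W)) is just the pooled rate for Variant W: 329/1500 = 0.219.

0.22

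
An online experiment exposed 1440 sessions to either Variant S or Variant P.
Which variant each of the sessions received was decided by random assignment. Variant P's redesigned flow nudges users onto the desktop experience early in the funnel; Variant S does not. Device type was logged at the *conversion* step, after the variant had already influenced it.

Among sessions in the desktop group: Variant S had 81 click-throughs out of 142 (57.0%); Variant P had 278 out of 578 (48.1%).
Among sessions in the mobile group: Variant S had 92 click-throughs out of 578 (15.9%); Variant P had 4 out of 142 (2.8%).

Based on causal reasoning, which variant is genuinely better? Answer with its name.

Variant S is higher inside every device type stratum but Variant P is higher in aggregate. Whether to stratify depends on how device type relates to the variant.
The distribution of device type is itself part of what the variant does — it is an intermediate outcome. Holding it fixed would remove that part of the effect; the total effect is the pooled difference.
Pooled: Variant S 24.0% vs Variant P 39.2%; Variant P is higher overall.

Variant P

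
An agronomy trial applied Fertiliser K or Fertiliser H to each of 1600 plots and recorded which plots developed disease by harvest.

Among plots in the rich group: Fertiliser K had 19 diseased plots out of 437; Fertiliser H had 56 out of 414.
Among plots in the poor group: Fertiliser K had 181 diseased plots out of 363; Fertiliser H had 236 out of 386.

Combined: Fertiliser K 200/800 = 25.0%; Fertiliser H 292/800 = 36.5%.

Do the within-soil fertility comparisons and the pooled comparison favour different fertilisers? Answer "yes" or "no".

no

Within each soil fertility level (rich 4.3% vs 13.5%; poor 49.9% vs 61.1%), Fertiliser K has the lower rate every time. Pooled: 25.0% vs 36.5% — Fertiliser K has the lower rate overall. They agree.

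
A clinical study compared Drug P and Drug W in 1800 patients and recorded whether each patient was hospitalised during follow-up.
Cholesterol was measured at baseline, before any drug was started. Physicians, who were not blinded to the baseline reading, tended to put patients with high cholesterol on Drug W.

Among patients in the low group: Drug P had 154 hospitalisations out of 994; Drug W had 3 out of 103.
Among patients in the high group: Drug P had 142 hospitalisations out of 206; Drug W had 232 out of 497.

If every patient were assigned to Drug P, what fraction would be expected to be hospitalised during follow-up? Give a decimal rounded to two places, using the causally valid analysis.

Nothing the drug does changes cholesterol; the imbalance is an allocation artefact. With cholesterol also predicting the outcome, the pooled figure is confounded, and the within-stratum comparison is the causal one.
Standardising Drug P to the population cholesterol mix: 0.609·154/994 + 0.391·142/206 = 0.364.

0.36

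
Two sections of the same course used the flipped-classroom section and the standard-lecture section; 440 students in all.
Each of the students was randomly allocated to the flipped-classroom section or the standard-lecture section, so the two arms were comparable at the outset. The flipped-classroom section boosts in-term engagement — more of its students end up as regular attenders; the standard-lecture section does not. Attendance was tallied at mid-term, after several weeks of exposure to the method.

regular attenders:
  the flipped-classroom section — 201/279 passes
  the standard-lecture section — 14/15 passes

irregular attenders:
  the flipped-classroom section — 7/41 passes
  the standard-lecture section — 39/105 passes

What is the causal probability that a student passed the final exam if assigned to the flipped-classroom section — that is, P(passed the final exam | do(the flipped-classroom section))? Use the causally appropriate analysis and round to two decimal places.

Stratifying would compare teaching methods among students the teaching methods themselves sorted into mid-term attendance groups — a form of selection on an intermediate. The unconditioned pooled rates give the total causal effect.
So P(outcome | do(the flipped-classroom section)) is just the pooled rate for the flipped-classroom section: 208/320 = 0.650.

0.65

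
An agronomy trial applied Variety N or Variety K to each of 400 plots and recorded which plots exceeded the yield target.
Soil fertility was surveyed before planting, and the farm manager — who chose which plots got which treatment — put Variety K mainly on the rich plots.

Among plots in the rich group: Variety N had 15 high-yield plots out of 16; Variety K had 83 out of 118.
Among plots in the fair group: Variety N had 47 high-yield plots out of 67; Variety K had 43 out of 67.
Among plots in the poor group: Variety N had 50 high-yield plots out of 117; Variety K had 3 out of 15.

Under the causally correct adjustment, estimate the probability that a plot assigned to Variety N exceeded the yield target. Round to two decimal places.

Nothing the variety does changes soil fertility; the imbalance is an allocation artefact. With soil fertility also predicting the outcome, the pooled figure is confounded, and the within-stratum comparison is the causal one.
Standardising Variety N to the population soil fertility mix: 0.335·15/16 + 0.335·47/67 + 0.330·50/117 = 0.690.

0.69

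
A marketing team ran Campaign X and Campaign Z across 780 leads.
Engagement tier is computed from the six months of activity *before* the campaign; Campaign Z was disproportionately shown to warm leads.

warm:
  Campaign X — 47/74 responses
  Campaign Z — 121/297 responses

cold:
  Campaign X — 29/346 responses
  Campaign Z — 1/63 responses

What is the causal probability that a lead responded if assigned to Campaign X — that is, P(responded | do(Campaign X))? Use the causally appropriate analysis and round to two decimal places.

0.35

The imbalance in engagement tier arose from how leads were allocated, not from anything the campaign did; and engagement tier independently affects the outcome. The pooled gap is confounded — condition on engagement tier.
Standardising Campaign X to the population engagement tier mix: 0.476·47/74 + 0.524·29/346 = 0.346.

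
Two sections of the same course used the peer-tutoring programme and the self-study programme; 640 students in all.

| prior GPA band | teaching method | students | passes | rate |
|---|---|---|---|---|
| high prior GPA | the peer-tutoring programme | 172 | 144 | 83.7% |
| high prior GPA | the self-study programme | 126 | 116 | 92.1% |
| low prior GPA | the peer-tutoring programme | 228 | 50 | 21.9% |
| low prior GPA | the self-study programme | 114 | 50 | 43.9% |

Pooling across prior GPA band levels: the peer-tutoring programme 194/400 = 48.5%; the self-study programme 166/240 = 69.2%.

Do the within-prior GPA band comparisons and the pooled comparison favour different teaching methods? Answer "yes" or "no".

no

Within each prior GPA band level (high prior GPA 83.7% vs 92.1%; low prior GPA 21.9% vs 43.9%), the self-study programme has the higher rate every time. Pooled: 48.5% vs 69.2% — the self-study programme has the higher rate overall. They agree.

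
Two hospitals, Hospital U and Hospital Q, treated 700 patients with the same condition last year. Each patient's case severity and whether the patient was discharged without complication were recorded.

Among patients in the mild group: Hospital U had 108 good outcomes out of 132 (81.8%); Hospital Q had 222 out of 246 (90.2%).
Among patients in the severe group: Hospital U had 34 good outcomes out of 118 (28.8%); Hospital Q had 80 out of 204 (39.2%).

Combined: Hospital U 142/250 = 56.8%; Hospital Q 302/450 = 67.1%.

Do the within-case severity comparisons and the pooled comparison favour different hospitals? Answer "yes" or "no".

Within each case severity level (mild 81.8% vs 90.2%; severe 28.8% vs 39.2%), Hospital Q has the higher rate every time. Pooled: 56.8% vs 67.1% — Hospital Q has the higher rate overall. They agree.

no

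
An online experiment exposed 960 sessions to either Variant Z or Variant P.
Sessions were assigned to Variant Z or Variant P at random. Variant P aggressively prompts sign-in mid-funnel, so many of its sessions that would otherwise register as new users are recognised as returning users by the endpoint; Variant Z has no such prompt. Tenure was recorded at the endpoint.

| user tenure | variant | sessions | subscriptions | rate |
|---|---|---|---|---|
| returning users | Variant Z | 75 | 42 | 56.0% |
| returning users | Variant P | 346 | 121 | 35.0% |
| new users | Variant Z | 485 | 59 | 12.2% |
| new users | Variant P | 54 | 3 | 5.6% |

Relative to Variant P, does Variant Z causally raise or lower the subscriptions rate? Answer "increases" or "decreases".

The user tenure-specific comparison favours Variant Z throughout, but the pooled figures favour Variant P. The question is whether to condition on user tenure.
User tenure here is a post-treatment variable shaped by the variant; conditioning on it would introduce bias rather than remove it. The overall comparison is the causal one.
Pooled: Variant Z 18.0% vs Variant P 31.0%; Variant P is higher overall.

decreases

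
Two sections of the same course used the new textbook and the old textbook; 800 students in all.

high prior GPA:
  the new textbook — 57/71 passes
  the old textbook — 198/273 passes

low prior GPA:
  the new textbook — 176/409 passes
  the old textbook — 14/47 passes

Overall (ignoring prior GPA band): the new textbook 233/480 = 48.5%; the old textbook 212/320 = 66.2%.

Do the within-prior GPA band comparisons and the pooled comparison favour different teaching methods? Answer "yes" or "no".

yes

Within each prior GPA band level (high prior GPA 80.3% vs 72.5%; low prior GPA 43.0% vs 29.8%), the new textbook has the higher rate every time. Pooled: 48.5% vs 66.2% — the old textbook has the higher rate overall. The two comparisons disagree.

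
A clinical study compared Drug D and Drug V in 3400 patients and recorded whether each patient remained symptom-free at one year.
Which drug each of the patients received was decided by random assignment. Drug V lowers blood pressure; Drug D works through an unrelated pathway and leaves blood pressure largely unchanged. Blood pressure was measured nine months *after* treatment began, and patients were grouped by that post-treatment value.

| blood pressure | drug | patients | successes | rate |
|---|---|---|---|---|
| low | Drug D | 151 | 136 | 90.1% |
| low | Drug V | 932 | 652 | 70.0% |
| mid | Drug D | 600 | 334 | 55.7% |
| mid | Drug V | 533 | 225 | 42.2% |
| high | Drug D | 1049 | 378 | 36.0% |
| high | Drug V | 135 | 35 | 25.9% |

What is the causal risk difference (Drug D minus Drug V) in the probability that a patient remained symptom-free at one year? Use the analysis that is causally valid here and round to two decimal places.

The stratified and pooled comparisons disagree (Drug D wins within each blood pressure; Drug V wins overall), so the answer turns on the causal role of blood pressure.
Blood pressure lies on the pathway drug → blood pressure → outcome, so adjusting for it blocks the indirect effect. For the total causal effect of drug, use the unadjusted pooled rates.
The causal difference is the pooled difference: 0.471 − 0.570 = -0.099.

-0.10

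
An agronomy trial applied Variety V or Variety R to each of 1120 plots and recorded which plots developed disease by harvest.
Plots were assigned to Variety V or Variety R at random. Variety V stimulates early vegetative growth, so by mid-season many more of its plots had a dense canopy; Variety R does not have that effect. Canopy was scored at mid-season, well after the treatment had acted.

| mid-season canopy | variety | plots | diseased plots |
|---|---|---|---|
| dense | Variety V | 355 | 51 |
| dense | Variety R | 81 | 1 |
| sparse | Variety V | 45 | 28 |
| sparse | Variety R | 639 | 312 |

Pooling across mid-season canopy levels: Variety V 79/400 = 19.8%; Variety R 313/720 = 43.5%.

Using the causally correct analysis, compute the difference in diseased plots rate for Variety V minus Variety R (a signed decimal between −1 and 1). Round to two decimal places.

-0.24

Variety R is lower inside every mid-season canopy stratum but Variety V is lower in aggregate. Whether to stratify depends on how mid-season canopy relates to the variety.
The distribution of mid-season canopy is itself part of what the variety does — it is an intermediate outcome. Holding it fixed would remove that part of the effect; the total effect is the pooled difference.
The causal difference is the pooled difference: 0.198 − 0.435 = -0.237.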